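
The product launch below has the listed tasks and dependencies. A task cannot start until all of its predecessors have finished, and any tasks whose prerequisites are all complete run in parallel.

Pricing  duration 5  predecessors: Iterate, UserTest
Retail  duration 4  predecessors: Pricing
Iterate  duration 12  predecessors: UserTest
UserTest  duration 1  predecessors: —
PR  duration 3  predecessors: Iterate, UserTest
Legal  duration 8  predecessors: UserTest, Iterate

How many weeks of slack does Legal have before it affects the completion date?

1

UserTest→Iterate→Pricing→Retail = 1+12+5+4 = 22 sets the makespan at 22 weeks.
Legal finishes as early as 21 and must finish by 22.
Slack of Legal = 14 − 13 = 1 week.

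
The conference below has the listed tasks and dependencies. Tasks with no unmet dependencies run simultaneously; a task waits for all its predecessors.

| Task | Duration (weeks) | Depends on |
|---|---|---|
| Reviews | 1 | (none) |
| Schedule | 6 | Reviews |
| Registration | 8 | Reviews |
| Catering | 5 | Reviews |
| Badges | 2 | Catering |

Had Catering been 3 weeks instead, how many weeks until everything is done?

9

Baseline: Reviews→Registration = 1+8 = 9 → 9 weeks.
Catering has 1 week of float (longest path through it is 8).
That remains the longest chain; total 9 weeks.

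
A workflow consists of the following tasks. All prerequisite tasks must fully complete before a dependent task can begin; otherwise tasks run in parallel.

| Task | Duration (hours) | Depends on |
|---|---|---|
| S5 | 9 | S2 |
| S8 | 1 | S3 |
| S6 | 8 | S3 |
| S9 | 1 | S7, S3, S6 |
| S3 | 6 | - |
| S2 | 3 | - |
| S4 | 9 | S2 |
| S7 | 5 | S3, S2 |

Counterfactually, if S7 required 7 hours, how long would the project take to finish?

As given, the longest chain is S3→S6→S9 = 6+8+1 = 15, so the finish is 15 hours.
The longest path through S7 is only 12 hours, so S7 has float 3.
The critical path is still S3→S6→S9; finish is now 15 hours.

15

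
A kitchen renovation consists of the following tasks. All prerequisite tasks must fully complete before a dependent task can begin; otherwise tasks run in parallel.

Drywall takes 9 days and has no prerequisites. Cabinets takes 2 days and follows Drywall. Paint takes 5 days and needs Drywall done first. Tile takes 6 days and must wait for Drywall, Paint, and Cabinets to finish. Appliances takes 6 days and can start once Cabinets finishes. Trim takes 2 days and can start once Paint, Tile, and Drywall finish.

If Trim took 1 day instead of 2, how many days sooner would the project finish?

1

Actual critical path: Drywall→Paint→Tile→Trim = 9+5+6+2 = 22 ⇒ 22 days.
Trim lies on that path, so at 1 day the path becomes 21 days.
That remains the longest chain; total 21 days.
Change in finish: 21 − 22 = -1 days.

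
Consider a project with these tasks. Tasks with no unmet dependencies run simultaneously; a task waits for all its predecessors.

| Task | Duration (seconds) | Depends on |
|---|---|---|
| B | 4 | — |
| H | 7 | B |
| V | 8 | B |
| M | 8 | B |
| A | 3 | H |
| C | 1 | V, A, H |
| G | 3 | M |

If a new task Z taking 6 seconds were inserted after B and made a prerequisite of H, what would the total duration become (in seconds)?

21

Originally the job takes 15 seconds.
With Z inserted, H now waits for max(B, Z).
New critical path: B→Z→H→A→C = 4+6+7+3+1 = 21 ⇒ 21 seconds.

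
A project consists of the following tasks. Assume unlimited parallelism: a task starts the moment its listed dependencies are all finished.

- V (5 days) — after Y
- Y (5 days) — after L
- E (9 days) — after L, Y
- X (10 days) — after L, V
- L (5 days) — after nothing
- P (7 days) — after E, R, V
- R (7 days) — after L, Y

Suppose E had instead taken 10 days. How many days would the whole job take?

Critical path before the change: L→Y→E→P = 5+5+9+7 = 26 giving 26 days.
E is on the critical path; changing it to 10 makes that path 27 days.
No other chain overtakes it, so the finish is 27 days.

27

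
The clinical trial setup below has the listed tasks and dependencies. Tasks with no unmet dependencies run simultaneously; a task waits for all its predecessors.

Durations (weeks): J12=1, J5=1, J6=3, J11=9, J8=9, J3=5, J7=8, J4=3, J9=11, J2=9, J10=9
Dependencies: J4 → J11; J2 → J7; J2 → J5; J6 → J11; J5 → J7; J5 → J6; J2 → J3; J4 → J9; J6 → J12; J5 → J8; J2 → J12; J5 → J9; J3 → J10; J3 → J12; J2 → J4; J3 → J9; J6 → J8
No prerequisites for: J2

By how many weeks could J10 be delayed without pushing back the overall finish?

The longest chain is J2→J3→J9 = 9+5+11 = 25; overall finish 25 weeks.
The longest chain containing J10 totals 23 weeks.
Slack of J10 = 16 − 14 = 2 weeks.

2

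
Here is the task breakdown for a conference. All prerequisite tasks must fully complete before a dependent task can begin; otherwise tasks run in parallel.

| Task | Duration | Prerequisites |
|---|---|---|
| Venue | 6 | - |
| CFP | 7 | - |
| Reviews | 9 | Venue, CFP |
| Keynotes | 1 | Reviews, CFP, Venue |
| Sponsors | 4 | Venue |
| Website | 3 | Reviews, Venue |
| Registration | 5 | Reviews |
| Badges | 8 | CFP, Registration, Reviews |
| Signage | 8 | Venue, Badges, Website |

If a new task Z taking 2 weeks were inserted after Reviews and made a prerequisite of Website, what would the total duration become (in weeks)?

37

Originally the job takes 37 weeks.
With Z inserted, Website now waits for max(Reviews, Venue, Z).
New critical path: CFP→Reviews→Registration→Badges→Signage = 7+9+5+8+8 = 37 ⇒ 37 weeks.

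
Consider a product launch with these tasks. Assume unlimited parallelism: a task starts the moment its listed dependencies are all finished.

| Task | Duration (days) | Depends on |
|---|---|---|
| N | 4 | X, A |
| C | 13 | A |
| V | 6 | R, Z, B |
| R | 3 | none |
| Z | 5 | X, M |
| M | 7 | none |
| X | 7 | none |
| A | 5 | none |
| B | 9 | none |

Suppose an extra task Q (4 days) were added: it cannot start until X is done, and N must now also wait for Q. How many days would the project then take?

Originally the project takes 18 days.
With Q inserted, N now waits for max(X, A, Q).
New critical path: M→Z→V = 7+5+6 = 18 ⇒ 18 days.

18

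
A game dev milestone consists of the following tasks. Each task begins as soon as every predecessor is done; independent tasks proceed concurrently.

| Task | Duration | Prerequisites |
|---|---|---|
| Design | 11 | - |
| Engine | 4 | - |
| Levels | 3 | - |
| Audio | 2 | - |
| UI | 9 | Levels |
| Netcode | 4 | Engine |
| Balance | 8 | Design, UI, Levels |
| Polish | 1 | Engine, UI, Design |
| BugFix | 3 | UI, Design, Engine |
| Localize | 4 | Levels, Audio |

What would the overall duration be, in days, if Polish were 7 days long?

As given, the longest chain is Levels→UI→Balance = 3+9+8 = 20, so the finish is 20 days.
The longest path through Polish is only 13 days, so Polish has float 7.
That remains the longest chain; total 20 days.

20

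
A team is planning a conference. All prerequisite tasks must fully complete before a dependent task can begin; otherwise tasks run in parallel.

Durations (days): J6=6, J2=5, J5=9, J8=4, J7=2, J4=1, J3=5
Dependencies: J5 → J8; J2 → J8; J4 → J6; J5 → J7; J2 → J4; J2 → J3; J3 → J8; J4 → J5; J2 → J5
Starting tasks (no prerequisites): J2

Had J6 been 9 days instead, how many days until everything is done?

Baseline: J2→J4→J5→J8 = 5+1+9+4 = 19 → 19 days.
The longest path through J6 is only 12 days, so J6 has float 7.
That remains the longest chain; total 19 days.

19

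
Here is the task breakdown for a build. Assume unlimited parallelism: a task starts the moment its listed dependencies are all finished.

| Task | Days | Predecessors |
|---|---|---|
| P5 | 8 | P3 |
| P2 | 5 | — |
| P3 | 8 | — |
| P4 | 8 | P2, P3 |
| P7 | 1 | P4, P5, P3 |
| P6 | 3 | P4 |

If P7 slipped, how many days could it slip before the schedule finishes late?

2

P3→P4→P6 = 8+8+3 = 19 sets the makespan at 19 days.
The longest chain containing P7 totals 17 days.
Float = 19 − 17 = 2.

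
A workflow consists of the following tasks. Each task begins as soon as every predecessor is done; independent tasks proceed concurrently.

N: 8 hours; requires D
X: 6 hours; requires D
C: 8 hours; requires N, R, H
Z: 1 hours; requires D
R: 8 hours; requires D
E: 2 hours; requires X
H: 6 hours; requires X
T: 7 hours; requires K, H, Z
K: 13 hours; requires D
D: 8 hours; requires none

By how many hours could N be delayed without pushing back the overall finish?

D→X→H→C = 8+6+6+8 = 28 sets the makespan at 28 hours.
N finishes as early as 16 and must finish by 20.
Slack of N = 12 − 8 = 4 hours.

4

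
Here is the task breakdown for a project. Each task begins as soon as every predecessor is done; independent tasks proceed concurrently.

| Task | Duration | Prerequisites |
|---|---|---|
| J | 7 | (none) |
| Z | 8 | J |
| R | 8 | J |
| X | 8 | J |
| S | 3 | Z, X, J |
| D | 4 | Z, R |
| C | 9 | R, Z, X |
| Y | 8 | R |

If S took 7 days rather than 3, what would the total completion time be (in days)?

Critical path before the change: J→Z→C = 7+8+9 = 24 giving 24 days.
S is off the critical path — its longest chain is 18 days, giving 6 of slack.
That remains the longest chain; total 24 days.

24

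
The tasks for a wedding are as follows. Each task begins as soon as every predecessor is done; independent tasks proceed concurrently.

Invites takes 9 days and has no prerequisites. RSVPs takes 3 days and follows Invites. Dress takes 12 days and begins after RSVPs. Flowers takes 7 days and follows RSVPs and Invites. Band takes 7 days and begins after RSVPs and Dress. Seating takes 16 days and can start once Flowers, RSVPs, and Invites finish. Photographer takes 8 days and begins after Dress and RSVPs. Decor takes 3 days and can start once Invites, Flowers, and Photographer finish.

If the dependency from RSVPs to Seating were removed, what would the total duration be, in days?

Original critical path: Invites→RSVPs→Dress→Photographer→Decor = 9+3+12+8+3 = 35 ⇒ 35 days.
Dropping RSVPs→Seating doesn't change Seating's earliest start (19); another predecessor still binds.
The longest chain is now Invites→RSVPs→Dress→Photographer→Decor = 9+3+12+8+3 = 35, so the wedding takes 35 days.

35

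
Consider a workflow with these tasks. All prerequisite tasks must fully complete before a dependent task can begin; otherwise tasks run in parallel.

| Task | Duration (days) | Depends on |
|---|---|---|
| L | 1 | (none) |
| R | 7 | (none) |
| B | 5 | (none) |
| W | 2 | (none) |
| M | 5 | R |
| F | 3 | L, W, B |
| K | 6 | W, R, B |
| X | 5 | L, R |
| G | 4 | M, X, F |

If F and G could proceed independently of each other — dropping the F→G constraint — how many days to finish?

Before: longest chain R→M→G = 7+5+4 = 16, finish 16.
Dropping F→G doesn't change G's earliest start (12); another predecessor still binds.
The longest chain is now R→M→G = 7+5+4 = 16, so the workflow takes 16 days.

16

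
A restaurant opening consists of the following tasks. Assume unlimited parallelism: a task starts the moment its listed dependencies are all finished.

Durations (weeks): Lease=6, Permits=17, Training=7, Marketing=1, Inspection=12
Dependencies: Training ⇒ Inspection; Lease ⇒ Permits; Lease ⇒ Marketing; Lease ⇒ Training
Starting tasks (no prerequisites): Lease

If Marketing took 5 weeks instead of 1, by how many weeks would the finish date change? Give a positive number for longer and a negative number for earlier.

Critical path before the change: Lease→Training→Inspection = 6+7+12 = 25 giving 25 weeks.
Marketing has 18 weeks of float (longest path through it is 7).
That remains the longest chain; total 25 weeks.
Change in finish: 25 − 25 = +0 weeks.

0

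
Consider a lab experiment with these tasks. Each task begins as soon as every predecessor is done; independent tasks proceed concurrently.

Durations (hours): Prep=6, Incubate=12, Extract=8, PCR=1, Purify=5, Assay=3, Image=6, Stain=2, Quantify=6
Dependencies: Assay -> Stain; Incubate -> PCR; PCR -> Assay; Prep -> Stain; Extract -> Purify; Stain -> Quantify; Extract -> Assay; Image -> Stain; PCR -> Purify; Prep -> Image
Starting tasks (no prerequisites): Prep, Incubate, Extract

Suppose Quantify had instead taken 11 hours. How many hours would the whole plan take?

As given, the longest chain is Incubate→PCR→Assay→Stain→Quantify = 12+1+3+2+6 = 24, so the finish is 24 hours.
Since Quantify is critical, the +5 change carries straight to that chain (now 29 hours).
That remains the longest chain; total 29 hours.

29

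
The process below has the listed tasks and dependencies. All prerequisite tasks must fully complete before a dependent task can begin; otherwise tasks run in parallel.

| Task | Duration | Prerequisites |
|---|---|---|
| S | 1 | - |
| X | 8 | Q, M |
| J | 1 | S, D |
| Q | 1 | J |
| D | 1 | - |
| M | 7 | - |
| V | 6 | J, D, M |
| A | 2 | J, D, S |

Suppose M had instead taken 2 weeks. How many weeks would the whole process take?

11

Baseline: M→X = 7+8 = 15 → 15 weeks.
M lies on that path, so at 2 weeks the path becomes 10 weeks.
The binding chain switches to S→J→Q→X = 1+1+1+8 = 11; finish 11 weeks.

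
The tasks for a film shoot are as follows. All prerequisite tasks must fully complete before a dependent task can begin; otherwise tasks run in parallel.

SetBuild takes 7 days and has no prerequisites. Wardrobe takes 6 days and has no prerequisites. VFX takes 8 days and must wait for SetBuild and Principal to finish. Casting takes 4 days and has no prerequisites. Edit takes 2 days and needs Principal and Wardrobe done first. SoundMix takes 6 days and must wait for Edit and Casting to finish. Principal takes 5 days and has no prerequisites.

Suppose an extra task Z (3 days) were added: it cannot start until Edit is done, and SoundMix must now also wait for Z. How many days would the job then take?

Originally the job takes 15 days.
With Z inserted, SoundMix now waits for max(Edit, Casting, Z).
New critical path: Wardrobe→Edit→Z→SoundMix = 6+2+3+6 = 17 ⇒ 17 days.

17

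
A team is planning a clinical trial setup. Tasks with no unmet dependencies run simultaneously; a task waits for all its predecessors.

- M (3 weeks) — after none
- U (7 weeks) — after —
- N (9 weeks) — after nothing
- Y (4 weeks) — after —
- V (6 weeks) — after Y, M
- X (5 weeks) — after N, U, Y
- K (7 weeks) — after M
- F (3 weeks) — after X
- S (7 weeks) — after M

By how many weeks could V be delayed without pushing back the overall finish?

7

N→X→F = 9+5+3 = 17 sets the makespan at 17 weeks.
V finishes as early as 10 and must finish by 17.
So V can slip 17 − 10 = 7 weeks.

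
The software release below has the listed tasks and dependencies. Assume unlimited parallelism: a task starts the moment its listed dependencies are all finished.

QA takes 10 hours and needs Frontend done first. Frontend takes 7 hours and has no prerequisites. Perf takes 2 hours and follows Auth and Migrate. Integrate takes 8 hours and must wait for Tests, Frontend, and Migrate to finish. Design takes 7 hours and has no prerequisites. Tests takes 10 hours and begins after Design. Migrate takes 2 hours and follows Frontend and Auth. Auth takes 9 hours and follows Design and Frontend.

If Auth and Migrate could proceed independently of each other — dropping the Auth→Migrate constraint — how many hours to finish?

25

Before: longest chain Design→Auth→Migrate→Integrate = 7+9+2+8 = 26, finish 26.
Without Auth→Migrate, Migrate's earliest start moves from 16 to 7.
The longest chain is now Design→Tests→Integrate = 7+10+8 = 25, so the project takes 25 hours.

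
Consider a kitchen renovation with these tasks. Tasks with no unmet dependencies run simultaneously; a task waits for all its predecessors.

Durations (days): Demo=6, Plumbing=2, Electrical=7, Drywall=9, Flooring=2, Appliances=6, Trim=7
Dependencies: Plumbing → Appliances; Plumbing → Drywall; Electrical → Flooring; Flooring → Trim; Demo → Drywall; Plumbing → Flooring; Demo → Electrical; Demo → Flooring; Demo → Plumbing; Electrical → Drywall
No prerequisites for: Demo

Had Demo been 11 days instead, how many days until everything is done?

Baseline: Demo→Electrical→Drywall = 6+7+9 = 22 → 22 days.
Demo lies on that path, so at 11 days the path becomes 27 days.
No other chain overtakes it, so the finish is 27 days.

27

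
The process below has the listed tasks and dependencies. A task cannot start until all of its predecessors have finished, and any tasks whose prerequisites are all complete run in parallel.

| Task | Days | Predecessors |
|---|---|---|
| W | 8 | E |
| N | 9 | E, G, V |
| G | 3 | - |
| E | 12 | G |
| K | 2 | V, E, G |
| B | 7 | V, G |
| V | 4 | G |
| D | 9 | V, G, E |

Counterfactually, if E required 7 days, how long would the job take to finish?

19

The binding path is G→E→N = 3+12+9 = 24; finish at 24 days.
E is on the critical path; changing it to 7 makes that path 19 days.
The critical path is still G→E→N; finish is now 19 days.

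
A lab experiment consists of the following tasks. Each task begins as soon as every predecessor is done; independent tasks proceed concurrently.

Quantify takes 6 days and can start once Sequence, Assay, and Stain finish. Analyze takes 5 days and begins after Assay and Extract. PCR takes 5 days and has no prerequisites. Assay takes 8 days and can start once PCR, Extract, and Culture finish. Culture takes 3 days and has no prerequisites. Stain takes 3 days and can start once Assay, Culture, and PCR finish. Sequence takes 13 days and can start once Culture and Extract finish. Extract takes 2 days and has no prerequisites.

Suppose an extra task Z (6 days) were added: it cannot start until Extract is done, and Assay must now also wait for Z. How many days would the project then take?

25

Originally the project takes 22 days.
With Z inserted, Assay now waits for max(PCR, Extract, Culture, Z).
New critical path: Extract→Z→Assay→Stain→Quantify = 2+6+8+3+6 = 25 ⇒ 25 days.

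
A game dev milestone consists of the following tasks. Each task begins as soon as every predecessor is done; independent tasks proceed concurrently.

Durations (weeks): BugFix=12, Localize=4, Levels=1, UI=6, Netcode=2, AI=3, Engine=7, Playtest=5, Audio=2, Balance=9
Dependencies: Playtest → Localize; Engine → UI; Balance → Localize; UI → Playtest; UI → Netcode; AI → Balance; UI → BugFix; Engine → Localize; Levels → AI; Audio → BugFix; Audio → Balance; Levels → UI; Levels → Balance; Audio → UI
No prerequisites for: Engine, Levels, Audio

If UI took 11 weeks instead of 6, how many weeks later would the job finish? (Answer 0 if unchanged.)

5

Critical path before the change: Engine→UI→BugFix = 7+6+12 = 25 giving 25 weeks.
UI is on the critical path; changing it to 11 makes that path 30 weeks.
That remains the longest chain; total 30 weeks.
Change in finish: 30 − 25 = +5 weeks.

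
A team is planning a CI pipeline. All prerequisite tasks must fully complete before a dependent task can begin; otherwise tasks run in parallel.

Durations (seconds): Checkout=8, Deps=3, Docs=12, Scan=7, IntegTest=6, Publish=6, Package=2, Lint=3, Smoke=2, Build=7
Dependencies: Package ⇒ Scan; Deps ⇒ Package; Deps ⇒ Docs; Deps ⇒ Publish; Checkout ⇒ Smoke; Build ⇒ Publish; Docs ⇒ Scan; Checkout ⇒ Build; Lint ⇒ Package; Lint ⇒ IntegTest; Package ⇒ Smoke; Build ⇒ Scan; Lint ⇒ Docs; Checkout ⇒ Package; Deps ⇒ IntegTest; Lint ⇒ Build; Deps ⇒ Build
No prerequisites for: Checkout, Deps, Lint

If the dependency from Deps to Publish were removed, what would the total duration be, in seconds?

Original critical path: Checkout→Build→Scan = 8+7+7 = 22 ⇒ 22 seconds.
Dropping Deps→Publish doesn't change Publish's earliest start (15); another predecessor still binds.
New critical path: Checkout→Build→Scan = 8+7+7 = 22 ⇒ 22 seconds.

22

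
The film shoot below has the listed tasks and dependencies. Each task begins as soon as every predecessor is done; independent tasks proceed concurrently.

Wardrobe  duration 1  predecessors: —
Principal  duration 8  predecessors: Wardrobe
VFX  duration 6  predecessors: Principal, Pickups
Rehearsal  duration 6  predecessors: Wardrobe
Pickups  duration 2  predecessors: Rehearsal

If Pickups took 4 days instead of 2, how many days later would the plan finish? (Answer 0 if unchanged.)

Critical path before the change: Wardrobe→Rehearsal→Pickups→VFX = 1+6+2+6 = 15 giving 15 days.
Pickups is on the critical path; changing it to 4 makes that path 17 days.
That remains the longest chain; total 17 days.
Change in finish: 17 − 15 = +2 days.

2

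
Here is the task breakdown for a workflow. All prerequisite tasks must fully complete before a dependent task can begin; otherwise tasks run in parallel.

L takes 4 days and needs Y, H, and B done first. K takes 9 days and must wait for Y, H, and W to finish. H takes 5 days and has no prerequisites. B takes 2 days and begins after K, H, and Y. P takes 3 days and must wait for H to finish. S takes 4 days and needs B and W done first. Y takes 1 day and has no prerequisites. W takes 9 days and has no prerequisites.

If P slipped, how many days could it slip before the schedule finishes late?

16

W→K→B→L = 9+9+2+4 = 24 sets the makespan at 24 days.
P finishes as early as 8 and must finish by 24.
Float = 24 − 8 = 16.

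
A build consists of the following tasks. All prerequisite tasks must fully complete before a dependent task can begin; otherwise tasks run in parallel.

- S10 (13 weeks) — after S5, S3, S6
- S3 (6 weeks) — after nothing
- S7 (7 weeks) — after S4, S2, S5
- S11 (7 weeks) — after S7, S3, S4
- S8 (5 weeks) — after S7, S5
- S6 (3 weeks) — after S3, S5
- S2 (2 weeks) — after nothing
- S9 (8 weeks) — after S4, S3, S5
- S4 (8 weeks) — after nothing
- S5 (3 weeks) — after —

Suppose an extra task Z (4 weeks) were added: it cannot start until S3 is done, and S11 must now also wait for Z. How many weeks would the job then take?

22

Originally the job takes 22 weeks.
With Z inserted, S11 now waits for max(S7, S3, S4, Z).
New critical path: S3→S6→S10 = 6+3+13 = 22 ⇒ 22 weeks.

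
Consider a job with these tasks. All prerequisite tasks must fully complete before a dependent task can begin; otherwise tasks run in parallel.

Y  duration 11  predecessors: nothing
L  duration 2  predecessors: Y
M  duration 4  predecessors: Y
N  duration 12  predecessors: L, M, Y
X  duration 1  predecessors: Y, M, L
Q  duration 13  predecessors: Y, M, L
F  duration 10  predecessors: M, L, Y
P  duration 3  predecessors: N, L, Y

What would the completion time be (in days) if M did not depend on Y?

Before: longest chain Y→M→N→P = 11+4+12+3 = 30, finish 30.
Without Y→M, M's earliest start moves from 11 to 0.
The longest chain is now Y→L→N→P = 11+2+12+3 = 28, so the schedule takes 28 days.

28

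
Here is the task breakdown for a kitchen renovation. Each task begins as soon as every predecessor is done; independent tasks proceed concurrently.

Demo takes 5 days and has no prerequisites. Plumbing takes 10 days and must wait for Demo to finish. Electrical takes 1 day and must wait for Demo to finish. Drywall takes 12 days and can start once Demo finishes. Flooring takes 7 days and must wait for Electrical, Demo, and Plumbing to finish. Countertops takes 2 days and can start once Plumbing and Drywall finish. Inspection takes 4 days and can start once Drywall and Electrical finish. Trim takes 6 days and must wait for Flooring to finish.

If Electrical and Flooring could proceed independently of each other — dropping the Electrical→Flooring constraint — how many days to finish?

28

With the dependency in place, Demo→Plumbing→Flooring→Trim = 5+10+7+6 = 28 sets the finish at 28 days.
Dropping Electrical→Flooring doesn't change Flooring's earliest start (15); another predecessor still binds.
After: Demo→Plumbing→Flooring→Trim = 5+10+7+6 = 28 → 28 days.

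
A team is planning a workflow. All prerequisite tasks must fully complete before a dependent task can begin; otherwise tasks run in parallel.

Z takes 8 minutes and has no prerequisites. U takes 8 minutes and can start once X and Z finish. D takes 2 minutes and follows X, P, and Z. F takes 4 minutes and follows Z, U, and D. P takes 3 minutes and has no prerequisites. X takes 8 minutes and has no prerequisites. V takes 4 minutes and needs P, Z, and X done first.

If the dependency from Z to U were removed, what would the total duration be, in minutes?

20

Before: longest chain X→U→F = 8+8+4 = 20, finish 20.
Dropping Z→U doesn't change U's earliest start (8); another predecessor still binds.
After: X→U→F = 8+8+4 = 20 → 20 minutes.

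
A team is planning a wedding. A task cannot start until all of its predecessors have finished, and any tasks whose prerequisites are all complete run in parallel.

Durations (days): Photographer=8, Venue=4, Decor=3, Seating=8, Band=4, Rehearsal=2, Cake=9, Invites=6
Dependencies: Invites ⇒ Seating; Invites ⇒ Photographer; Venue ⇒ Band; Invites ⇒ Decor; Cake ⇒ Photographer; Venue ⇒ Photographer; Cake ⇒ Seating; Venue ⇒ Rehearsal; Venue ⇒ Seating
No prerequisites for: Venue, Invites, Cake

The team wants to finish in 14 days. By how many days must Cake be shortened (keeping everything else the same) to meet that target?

3

Current finish: 17 days; target: 14.
Cake is on every critical path, so each day cut from Cake cuts the finish by one (this holds down to a finish of 14).
Need 17 − 14 = 3 days off Cake → Cake becomes 6 days, finish becomes 14.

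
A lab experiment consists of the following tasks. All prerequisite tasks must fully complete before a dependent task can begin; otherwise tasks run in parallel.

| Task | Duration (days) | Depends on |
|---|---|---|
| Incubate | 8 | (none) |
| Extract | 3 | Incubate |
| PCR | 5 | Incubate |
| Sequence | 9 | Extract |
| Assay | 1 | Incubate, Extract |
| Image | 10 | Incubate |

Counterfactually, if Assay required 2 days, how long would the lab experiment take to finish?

20

The binding path is Incubate→Extract→Sequence = 8+3+9 = 20; finish at 20 days.
Assay has 8 days of float (longest path through it is 12).
That remains the longest chain; total 20 days.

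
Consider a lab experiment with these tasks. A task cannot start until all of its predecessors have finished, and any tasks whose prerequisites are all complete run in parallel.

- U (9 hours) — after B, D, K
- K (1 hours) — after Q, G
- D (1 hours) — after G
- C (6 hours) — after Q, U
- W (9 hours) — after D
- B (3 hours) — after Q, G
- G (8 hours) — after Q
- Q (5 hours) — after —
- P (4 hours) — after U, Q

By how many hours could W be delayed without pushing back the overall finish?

Q→G→B→U→C = 5+8+3+9+6 = 31 sets the makespan at 31 hours.
W finishes as early as 23 and must finish by 31.
Float = 31 − 23 = 8.

8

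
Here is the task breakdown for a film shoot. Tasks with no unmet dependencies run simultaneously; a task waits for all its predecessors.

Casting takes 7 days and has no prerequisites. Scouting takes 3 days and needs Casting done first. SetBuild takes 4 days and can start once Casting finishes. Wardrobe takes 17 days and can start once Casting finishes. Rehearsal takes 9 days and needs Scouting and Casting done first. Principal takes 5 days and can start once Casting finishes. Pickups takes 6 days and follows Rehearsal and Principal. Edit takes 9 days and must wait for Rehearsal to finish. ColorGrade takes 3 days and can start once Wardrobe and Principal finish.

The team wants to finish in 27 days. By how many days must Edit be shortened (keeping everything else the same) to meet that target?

1

Current finish: 28 days; target: 27.
Edit is on every critical path, so each day cut from Edit cuts the finish by one (this holds down to a finish of 27).
Need 28 − 27 = 1 day off Edit → Edit becomes 8 days, finish becomes 27.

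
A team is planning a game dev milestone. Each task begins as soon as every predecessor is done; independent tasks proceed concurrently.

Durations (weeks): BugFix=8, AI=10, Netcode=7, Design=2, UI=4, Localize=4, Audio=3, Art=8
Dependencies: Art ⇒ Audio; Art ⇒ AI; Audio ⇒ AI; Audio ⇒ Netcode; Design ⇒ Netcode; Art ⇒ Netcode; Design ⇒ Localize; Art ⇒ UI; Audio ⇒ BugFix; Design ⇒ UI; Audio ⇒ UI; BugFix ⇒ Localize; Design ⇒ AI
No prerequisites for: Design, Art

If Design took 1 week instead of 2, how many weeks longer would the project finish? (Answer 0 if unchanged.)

0

Critical path before the change: Art→Audio→BugFix→Localize = 8+3+8+4 = 23 giving 23 weeks.
Design is off the critical path — its longest chain is 12 weeks, giving 11 of slack.
The critical path is still Art→Audio→BugFix→Localize; finish is now 23 weeks.
Change in finish: 23 − 23 = +0 weeks.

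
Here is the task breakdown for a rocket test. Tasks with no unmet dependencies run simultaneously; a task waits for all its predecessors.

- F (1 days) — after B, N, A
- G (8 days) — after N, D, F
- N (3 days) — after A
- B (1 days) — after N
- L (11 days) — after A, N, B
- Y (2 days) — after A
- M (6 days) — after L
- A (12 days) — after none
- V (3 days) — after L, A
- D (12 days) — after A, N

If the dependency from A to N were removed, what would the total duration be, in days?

32

Before: longest chain A→N→D→G = 12+3+12+8 = 35, finish 35.
Without A→N, N's earliest start moves from 12 to 0.
The longest chain is now A→D→G = 12+12+8 = 32, so the plan takes 32 days.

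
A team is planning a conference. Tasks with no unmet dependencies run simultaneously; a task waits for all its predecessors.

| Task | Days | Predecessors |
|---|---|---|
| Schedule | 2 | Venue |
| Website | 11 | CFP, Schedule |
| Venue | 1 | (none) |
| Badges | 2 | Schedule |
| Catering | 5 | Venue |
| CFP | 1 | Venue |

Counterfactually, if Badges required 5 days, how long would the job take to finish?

As given, the longest chain is Venue→Schedule→Website = 1+2+11 = 14, so the finish is 14 days.
The longest path through Badges is only 5 days, so Badges has float 9.
The critical path is still Venue→Schedule→Website; finish is now 14 days.

14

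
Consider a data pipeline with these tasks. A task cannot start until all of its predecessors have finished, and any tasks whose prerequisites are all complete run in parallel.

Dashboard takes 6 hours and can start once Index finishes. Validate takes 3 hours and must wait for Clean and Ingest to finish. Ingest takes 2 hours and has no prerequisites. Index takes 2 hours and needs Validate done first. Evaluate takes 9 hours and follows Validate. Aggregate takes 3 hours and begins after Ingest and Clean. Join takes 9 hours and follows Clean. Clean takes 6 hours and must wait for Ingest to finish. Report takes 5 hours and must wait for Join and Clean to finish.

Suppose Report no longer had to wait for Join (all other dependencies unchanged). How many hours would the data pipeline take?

20

With the dependency in place, Ingest→Clean→Join→Report = 2+6+9+5 = 22 sets the finish at 22 hours.
Without Join→Report, Report's earliest start moves from 17 to 8.
The longest chain is now Ingest→Clean→Validate→Evaluate = 2+6+3+9 = 20, so the data pipeline takes 20 hours.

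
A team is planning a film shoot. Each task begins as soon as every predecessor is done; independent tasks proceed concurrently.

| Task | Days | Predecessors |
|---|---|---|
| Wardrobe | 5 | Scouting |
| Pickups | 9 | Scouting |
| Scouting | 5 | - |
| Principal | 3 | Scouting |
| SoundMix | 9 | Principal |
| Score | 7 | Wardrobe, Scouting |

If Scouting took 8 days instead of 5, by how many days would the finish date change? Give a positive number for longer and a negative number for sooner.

3

The binding path is Scouting→Wardrobe→Score = 5+5+7 = 17; finish at 17 days.
Scouting lies on that path, so at 8 days the path becomes 20 days.
No other chain overtakes it, so the finish is 20 days.
Change in finish: 20 − 17 = +3 days.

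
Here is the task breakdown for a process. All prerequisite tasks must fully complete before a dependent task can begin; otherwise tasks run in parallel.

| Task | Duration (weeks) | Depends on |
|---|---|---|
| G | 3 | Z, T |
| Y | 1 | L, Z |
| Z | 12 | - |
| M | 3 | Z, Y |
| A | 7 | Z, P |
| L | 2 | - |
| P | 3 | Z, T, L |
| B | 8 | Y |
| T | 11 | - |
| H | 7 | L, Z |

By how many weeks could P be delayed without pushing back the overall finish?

Critical path: Z→P→A = 12+3+7 = 22, so the finish is 22 weeks.
P finishes as early as 15 and must finish by 15.
So P can slip 15 − 15 = 0 weeks.

0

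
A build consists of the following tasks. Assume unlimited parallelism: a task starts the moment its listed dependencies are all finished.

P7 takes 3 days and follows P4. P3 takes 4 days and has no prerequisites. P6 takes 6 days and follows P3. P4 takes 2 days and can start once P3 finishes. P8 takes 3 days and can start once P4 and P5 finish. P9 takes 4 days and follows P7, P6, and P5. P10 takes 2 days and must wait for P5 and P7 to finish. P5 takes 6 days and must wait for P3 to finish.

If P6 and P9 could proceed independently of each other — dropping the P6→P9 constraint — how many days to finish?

14

Original critical path: P3→P5→P9 = 4+6+4 = 14 ⇒ 14 days.
Dropping P6→P9 doesn't change P9's earliest start (10); another predecessor still binds.
New critical path: P3→P5→P9 = 4+6+4 = 14 ⇒ 14 days.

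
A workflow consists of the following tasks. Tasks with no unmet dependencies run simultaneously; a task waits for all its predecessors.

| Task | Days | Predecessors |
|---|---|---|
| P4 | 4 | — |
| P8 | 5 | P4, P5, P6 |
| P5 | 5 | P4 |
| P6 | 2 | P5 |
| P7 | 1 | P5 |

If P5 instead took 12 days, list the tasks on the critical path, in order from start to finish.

P4, P5, P6, P8

The binding path is P4→P5→P6→P8 = 4+5+2+5 = 16; finish at 16 days.
P5 is on the critical path; changing it to 12 makes that path 23 days.
The critical path is still P4→P5→P6→P8; finish is now 23 days.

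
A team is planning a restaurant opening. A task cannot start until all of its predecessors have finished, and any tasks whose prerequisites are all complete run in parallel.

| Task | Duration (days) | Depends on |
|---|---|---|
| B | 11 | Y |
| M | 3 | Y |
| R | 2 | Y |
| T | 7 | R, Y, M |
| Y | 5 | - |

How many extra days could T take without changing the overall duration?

Y→B = 5+11 = 16 sets the makespan at 16 days.
The longest chain containing T totals 15 days.
So T can slip 16 − 15 = 1 day.

1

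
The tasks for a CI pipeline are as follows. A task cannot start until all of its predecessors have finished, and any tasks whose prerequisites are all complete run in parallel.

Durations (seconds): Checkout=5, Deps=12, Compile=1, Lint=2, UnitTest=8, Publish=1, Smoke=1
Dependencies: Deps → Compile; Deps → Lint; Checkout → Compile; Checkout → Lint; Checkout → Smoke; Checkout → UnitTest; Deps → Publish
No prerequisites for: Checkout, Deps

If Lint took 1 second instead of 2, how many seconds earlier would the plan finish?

1

The binding path is Deps→Lint = 12+2 = 14; finish at 14 seconds.
Lint is on the critical path; changing it to 1 makes that path 13 seconds.
New critical path: Checkout→UnitTest = 5+8 = 13 ⇒ 13 seconds.
Change in finish: 13 − 14 = -1 seconds.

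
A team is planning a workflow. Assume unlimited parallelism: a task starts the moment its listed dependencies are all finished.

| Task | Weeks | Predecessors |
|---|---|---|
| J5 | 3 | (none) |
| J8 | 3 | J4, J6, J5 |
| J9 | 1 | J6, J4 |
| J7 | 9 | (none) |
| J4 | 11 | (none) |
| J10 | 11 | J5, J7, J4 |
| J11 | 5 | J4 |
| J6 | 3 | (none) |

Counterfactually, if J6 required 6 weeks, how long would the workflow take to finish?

22

Actual critical path: J4→J10 = 11+11 = 22 ⇒ 22 weeks.
The longest path through J6 is only 6 weeks, so J6 has float 16.
No other chain overtakes it, so the finish is 22 weeks.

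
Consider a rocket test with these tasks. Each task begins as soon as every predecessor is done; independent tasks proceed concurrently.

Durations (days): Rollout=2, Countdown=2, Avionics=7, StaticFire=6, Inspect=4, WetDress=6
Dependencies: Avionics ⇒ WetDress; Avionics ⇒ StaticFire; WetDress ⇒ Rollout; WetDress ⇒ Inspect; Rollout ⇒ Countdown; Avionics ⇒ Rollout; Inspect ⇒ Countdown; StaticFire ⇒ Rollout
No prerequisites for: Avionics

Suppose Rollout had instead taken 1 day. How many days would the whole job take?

19

As given, the longest chain is Avionics→WetDress→Inspect→Countdown = 7+6+4+2 = 19, so the finish is 19 days.
Rollout is off the critical path — its longest chain is 17 days, giving 2 of slack.
The critical path is still Avionics→WetDress→Inspect→Countdown; finish is now 19 days.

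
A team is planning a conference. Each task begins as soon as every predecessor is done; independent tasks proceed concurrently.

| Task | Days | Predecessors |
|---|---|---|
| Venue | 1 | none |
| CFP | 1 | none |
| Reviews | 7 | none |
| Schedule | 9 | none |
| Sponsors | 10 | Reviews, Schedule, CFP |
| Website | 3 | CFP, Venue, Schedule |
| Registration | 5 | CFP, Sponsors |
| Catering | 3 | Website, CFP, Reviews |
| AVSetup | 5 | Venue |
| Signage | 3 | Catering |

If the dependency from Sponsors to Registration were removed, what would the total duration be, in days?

19

With the dependency in place, Schedule→Sponsors→Registration = 9+10+5 = 24 sets the finish at 24 days.
Without Sponsors→Registration, Registration's earliest start moves from 19 to 1.
New critical path: Schedule→Sponsors = 9+10 = 19 ⇒ 19 days.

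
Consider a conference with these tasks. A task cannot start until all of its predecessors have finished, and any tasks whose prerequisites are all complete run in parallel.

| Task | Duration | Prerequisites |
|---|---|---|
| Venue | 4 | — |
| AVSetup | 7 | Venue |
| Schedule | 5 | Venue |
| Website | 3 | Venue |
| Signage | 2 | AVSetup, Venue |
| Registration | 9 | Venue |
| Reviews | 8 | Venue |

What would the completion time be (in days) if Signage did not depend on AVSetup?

13

With the dependency in place, Venue→Registration = 4+9 = 13 sets the finish at 13 days.
Without AVSetup→Signage, Signage's earliest start moves from 11 to 4.
After: Venue→Registration = 4+9 = 13 → 13 days.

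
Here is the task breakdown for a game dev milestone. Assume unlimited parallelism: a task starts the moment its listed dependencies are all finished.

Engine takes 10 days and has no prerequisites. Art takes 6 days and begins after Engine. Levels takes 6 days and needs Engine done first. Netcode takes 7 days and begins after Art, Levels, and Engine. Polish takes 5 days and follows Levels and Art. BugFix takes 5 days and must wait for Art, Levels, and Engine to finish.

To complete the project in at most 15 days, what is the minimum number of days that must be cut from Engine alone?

8

Current finish: 23 days; target: 15.
Engine is on every critical path, so each day cut from Engine cuts the finish by one (this holds down to a finish of 14).
Need 23 − 15 = 8 days off Engine → Engine becomes 2 days, finish becomes 15.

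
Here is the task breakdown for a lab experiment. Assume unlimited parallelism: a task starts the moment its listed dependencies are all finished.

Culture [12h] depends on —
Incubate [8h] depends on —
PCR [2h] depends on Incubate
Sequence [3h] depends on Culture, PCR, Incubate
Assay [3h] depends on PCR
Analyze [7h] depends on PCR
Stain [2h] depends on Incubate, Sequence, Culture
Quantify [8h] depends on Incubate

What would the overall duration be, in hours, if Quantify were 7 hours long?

Baseline: Culture→Sequence→Stain = 12+3+2 = 17 → 17 hours.
Quantify has 1 hour of float (longest path through it is 16).
No other chain overtakes it, so the finish is 17 hours.

17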